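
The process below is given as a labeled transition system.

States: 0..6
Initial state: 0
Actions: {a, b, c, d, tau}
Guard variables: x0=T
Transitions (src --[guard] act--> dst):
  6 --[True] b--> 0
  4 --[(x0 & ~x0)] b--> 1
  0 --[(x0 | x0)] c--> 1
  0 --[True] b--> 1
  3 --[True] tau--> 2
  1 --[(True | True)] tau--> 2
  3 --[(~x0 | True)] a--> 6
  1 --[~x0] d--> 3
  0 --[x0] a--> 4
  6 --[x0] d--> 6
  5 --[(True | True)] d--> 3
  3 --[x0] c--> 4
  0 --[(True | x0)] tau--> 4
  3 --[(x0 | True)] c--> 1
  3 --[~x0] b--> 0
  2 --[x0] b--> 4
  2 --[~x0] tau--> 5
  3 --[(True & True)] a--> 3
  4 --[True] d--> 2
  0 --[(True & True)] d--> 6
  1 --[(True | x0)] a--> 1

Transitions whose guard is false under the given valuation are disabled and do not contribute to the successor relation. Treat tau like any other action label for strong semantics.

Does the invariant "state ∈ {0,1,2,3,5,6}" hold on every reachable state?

Safe = {0,1,2,3,5,6}
Reachable = {0,1,2,4,6}
  0: ✓
  1: ✓
  2: ✓
  4: ✗ unsafe
  6: ✓
counterexample path to 4: a

Answer: INVARIANT VIOLATED at state 4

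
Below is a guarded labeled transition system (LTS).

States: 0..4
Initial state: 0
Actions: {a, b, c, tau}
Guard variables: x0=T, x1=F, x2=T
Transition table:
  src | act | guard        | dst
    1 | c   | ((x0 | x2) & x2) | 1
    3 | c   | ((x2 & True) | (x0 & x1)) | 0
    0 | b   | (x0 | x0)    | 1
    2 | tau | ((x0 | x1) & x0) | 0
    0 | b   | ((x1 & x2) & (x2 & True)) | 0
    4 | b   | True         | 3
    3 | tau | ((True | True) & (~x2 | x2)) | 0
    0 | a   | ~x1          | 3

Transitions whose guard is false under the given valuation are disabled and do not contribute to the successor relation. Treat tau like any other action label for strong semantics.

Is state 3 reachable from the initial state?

After dropping false guards: 7 live edges.
depth 0: {0}
depth 1: {1,3}  now seen {0,1,3}
Reach set: {0,1,3}
Path to 3: a

Answer: REACHABLE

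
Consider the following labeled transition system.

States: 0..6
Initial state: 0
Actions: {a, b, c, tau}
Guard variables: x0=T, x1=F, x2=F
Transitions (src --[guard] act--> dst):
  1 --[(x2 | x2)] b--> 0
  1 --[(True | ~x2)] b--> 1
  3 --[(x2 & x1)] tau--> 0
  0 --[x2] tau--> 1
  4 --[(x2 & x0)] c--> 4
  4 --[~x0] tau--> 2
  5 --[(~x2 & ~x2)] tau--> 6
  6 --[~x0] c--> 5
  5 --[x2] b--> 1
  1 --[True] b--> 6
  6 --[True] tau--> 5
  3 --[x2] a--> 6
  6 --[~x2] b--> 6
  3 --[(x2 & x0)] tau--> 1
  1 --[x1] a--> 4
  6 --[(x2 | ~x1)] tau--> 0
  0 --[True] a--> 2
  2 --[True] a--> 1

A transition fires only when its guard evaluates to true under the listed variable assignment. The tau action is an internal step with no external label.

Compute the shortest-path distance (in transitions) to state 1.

Layered search for 1:
  L0 = {0}
  L1 = {2}
  L2 = {1}
depth(1)=2, e.g. a·a

Answer: 2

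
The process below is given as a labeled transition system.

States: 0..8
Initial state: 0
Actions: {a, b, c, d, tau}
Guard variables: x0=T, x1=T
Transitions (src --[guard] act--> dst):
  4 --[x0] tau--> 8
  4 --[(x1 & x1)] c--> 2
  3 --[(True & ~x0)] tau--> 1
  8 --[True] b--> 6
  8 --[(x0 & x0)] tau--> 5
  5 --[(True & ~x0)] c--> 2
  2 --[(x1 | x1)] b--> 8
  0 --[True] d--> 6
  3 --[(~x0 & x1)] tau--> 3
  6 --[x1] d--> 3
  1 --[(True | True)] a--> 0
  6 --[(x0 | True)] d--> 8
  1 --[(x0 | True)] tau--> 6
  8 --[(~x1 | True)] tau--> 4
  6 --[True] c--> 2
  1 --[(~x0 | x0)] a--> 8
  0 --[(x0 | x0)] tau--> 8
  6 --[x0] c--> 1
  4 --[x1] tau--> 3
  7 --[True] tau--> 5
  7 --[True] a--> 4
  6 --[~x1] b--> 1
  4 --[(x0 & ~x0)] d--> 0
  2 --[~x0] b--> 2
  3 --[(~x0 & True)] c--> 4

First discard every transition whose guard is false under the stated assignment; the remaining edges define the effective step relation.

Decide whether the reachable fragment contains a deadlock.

Reachable = {0,1,2,3,4,5,6,8}
  0: d→6  tau→8  [2 out]
  1: a→0  a→8  tau→6  [3 out]
  2: b→8  [1 out]
  3: ∅  [STUCK]
  4: c→2  tau→3  tau→8  [3 out]
  5: ∅  [STUCK]
  6: c→1  c→2  d→3  d→8  [4 out]
  8: b→6  tau→4  tau→5  [3 out]
Path to 3: d·d

Answer: DEADLOCK at state 3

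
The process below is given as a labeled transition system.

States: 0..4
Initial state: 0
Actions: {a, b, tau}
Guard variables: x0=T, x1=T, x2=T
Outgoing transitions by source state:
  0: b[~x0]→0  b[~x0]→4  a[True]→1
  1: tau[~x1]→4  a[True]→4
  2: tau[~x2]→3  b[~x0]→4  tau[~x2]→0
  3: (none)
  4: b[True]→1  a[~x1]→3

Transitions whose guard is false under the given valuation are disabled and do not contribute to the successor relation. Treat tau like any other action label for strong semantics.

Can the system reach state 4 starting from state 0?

3 transition(s) survive guard evaluation.
L0 = {0}
L1 = {1}  now seen {0,1}
L2 = {4}  now seen {0,1,4}
Reachable = {0,1,4}
Path to 4: a·a

Answer: REACHABLE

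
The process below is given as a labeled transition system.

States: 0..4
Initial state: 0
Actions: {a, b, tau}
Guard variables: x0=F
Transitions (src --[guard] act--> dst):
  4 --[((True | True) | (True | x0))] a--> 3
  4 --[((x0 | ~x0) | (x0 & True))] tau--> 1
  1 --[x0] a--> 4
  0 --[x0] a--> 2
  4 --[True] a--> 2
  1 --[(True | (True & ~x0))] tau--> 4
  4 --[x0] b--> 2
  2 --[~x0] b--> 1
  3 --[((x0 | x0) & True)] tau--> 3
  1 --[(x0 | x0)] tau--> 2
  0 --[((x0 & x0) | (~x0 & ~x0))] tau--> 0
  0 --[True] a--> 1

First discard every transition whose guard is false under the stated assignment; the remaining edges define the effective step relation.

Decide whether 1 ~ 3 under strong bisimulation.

Compute ~ classes (split until stable):
  π0 = {{0,1,2,3,4}}
  π1 = {{0,4},{1},{2},{3}}
  π2 = {{0},{1},{2},{3},{4}}
Fixed point at round 3; 5 class(es).
class of 1: {1}; class of 3: {3}

Answer: NOT BISIMILAR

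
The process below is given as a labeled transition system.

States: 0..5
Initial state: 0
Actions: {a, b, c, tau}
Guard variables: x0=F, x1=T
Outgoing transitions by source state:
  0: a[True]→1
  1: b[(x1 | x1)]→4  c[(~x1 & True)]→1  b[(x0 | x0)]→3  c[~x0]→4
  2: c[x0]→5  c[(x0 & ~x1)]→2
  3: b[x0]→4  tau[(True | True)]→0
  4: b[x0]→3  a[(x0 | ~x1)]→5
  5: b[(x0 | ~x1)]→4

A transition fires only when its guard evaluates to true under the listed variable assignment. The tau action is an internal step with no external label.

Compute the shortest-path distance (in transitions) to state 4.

Answer: 2

Trace:
BFS to 4:
  depth 0: {0}
  depth 1: {1}
  depth 2: {4}
first hit 4 at d=2 via a·b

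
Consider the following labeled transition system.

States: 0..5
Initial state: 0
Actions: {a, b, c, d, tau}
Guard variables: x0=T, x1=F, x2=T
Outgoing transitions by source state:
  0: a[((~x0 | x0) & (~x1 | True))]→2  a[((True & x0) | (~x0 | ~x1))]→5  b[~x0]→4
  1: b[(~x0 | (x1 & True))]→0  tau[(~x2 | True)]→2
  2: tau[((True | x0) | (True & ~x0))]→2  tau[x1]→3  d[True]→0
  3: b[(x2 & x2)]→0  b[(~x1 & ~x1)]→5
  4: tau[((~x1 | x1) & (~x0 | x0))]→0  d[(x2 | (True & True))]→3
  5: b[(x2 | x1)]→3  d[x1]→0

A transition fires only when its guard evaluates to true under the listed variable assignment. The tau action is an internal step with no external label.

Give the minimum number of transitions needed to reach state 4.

Answer: UNREACHABLE

Working:
Breadth-first toward 4:
  Layer 0: {0}
  Layer 1: {2,5}
  Layer 2: {3}
4 never appears.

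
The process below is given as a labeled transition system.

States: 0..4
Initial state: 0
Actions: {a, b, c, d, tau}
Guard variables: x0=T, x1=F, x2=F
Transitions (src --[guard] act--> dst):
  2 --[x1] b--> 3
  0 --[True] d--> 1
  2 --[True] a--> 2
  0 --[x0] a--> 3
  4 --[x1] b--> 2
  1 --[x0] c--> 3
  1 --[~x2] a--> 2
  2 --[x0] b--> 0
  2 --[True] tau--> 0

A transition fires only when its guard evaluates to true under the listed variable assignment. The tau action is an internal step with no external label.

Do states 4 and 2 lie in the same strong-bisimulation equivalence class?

Refine partition for ~:
  round 0: {{0,1,2,3,4}}
  round 1: {{0},{1},{2},{3,4}}
Fixed point at round 2; 4 class(es).
4∈{3,4}, 2∈{2}

Answer: NOT BISIMILAR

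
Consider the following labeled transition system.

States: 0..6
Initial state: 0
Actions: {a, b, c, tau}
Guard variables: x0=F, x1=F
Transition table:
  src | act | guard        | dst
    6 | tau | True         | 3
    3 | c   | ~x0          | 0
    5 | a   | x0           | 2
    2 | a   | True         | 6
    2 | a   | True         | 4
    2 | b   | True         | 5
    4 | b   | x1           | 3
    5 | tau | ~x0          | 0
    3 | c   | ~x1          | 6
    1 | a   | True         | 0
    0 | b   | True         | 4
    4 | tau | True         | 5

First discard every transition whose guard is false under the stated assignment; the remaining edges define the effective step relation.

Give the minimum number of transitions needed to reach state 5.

Layered search for 5:
  Layer 0: {0}
  Layer 1: {4}
  Layer 2: {5}
depth(5)=2, e.g. b·tau

Answer: 2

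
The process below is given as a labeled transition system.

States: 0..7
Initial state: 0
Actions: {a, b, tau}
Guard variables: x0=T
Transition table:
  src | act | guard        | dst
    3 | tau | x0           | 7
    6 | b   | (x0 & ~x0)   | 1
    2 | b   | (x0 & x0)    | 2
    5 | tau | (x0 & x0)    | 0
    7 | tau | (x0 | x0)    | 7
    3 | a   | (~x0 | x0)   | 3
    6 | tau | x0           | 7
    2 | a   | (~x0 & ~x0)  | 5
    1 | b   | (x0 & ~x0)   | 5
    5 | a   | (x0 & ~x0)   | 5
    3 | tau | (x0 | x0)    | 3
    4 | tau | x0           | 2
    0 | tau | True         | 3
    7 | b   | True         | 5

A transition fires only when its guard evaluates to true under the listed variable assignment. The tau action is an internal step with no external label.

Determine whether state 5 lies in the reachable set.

Answer: REACHABLE

Working:
After dropping false guards: 10 live edges.
L0 = {0}
L1 = {3}  cumulative {0,3}
L2 = {7}  cumulative {0,3,7}
L3 = {5}  cumulative {0,3,5,7}
R = {0,3,5,7}
witness 5: tau·tau·b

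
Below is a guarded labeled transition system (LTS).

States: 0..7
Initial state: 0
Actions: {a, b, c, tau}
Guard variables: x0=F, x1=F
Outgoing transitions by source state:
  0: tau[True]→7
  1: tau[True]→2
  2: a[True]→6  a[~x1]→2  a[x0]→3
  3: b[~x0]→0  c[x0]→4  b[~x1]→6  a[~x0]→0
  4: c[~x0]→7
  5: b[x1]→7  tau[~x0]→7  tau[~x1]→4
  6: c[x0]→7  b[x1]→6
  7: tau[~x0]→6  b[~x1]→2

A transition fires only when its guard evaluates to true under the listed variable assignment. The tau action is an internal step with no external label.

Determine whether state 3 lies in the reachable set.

Answer: UNREACHABLE

Trace:
After dropping false guards: 12 live edges.
depth 0: {0}
depth 1: {7}  now seen {0,7}
depth 2: {2,6}  now seen {0,2,6,7}
R = {0,2,6,7}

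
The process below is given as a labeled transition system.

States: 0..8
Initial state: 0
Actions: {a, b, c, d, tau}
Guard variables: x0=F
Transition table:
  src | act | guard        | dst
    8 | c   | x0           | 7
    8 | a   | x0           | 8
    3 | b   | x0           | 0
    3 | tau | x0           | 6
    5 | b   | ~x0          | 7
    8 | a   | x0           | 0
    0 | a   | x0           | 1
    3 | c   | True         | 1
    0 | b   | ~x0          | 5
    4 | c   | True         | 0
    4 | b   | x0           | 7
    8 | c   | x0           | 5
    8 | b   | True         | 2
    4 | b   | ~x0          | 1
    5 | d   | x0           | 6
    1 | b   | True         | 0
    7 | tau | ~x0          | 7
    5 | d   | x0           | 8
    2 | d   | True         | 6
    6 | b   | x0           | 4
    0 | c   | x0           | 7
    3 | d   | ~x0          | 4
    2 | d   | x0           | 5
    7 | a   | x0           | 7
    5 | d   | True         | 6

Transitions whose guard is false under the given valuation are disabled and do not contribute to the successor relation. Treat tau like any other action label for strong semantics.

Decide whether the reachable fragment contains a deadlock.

Reachable = {0,5,6,7}
  0: b→5  [deg 1]
  5: b→7  d→6  [deg 2]
  6: ∅  [no exit]
  7: tau→7  [deg 1]
witness 6: b·d

Answer: DEADLOCK at state 6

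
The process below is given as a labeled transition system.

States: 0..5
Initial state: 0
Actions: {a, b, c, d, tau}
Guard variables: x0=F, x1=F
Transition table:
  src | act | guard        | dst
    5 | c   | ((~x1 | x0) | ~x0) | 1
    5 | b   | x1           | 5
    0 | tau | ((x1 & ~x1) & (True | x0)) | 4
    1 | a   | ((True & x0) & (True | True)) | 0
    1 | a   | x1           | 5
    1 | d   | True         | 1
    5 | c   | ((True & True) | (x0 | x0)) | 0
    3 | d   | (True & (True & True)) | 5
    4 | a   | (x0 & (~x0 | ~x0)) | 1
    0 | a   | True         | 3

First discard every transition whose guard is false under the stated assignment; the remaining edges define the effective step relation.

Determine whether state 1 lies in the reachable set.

Answer: REACHABLE

Analysis:
Guard filter leaves 5 enabled edge(s).
depth 0: {0}
depth 1: {3}  now seen {0,3}
depth 2: {5}  now seen {0,3,5}
depth 3: {1}  now seen {0,1,3,5}
Reachable = {0,1,3,5}
witness 1: a·d·c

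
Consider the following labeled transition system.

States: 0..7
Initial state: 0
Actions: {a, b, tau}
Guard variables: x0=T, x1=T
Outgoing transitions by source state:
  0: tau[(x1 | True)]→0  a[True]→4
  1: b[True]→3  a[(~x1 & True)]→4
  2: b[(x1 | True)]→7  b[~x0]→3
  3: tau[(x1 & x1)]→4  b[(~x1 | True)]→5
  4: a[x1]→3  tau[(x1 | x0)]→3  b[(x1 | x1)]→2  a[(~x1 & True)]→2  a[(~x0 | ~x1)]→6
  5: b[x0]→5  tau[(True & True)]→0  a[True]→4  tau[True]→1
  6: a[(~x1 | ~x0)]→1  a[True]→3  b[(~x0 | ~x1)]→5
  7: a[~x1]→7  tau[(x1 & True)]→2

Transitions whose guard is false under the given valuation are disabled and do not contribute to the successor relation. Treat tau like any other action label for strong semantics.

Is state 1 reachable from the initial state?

Answer: REACHABLE

Working:
After dropping false guards: 15 live edges.
Layer 0: {0}
Layer 1: {4}  cumulative {0,4}
Layer 2: {2,3}  cumulative {0,2,3,4}
Layer 3: {5,7}  cumulative {0,2,3,4,5,7}
Layer 4: {1}  cumulative {0,1,2,3,4,5,7}
Reach set: {0,1,2,3,4,5,7}
Path to 1: a·a·b·tau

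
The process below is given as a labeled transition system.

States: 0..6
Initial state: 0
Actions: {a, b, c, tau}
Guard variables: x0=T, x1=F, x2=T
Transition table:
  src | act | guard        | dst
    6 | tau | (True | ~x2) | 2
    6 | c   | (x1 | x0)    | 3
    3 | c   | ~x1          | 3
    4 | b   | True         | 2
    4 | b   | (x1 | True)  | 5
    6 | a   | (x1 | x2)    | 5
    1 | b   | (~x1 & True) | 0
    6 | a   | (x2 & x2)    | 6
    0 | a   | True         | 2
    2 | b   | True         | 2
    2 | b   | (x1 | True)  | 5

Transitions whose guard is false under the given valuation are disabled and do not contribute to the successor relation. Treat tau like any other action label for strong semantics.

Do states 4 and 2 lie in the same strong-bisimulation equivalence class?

Bisimulation quotient by refinement:
  round 0: {{0,1,2,3,4,5,6}}
  round 1: {{0},{1,2,4},{3},{5},{6}}
  round 2: {{0},{1},{2,4},{3},{5},{6}}
Fixed point at round 3; 6 class(es).
4∈{2,4}, 2∈{2,4}

Answer: BISIMILAR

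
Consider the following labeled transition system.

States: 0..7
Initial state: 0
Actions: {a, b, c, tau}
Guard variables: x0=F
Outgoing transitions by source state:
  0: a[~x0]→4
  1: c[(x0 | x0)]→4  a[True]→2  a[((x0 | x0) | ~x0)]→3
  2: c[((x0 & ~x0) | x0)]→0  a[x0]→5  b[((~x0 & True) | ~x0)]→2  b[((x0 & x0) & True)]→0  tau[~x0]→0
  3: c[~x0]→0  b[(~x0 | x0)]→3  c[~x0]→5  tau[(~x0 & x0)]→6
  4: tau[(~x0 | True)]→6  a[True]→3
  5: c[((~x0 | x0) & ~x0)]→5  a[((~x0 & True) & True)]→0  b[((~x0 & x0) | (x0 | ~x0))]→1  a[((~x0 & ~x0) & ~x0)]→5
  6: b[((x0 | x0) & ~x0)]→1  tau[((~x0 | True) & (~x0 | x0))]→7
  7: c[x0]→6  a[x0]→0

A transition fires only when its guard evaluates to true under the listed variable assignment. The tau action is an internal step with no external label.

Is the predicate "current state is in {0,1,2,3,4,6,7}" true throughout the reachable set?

Answer: INVARIANT VIOLATED at state 5

Analysis:
Safe = {0,1,2,3,4,6,7}
R = {0,1,2,3,4,5,6,7}
  0: ok
  1: ok
  2: ok
  3: ok
  4: ok
  5: ✗ unsafe
  6: ok
  7: ok
witness against invariant: a·a·c → 5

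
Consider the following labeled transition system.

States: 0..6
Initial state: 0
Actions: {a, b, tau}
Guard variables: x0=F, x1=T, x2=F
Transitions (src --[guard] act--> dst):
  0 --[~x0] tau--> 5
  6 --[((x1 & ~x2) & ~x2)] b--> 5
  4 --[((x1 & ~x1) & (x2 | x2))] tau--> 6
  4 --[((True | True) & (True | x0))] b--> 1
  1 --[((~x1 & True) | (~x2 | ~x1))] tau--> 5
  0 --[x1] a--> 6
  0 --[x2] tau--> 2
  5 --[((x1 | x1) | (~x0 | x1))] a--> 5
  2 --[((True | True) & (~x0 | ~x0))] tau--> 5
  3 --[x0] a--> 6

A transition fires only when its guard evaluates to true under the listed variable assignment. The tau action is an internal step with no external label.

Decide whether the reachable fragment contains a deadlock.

Answer: DEADLOCK-FREE

Analysis:
Reach set: {0,5,6}
  0: a→6  tau→5  [2 out]
  5: a→5  [1 out]
  6: b→5  [1 out]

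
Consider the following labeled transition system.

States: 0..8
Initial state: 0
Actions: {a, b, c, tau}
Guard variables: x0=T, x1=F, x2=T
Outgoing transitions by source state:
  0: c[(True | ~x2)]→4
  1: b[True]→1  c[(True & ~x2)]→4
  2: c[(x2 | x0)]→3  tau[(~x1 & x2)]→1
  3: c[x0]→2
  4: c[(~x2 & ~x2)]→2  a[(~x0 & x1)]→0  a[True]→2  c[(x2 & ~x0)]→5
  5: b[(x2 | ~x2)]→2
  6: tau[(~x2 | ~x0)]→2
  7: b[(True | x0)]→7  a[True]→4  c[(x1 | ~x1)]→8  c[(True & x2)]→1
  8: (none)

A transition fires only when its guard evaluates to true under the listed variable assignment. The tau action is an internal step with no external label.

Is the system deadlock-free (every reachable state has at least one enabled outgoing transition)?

Answer: DEADLOCK-FREE

Analysis:
R = {0,1,2,3,4}
  0: c→4  [deg 1]
  1: b→1  [deg 1]
  2: c→3  tau→1  [deg 2]
  3: c→2  [deg 1]
  4: a→2  [deg 1]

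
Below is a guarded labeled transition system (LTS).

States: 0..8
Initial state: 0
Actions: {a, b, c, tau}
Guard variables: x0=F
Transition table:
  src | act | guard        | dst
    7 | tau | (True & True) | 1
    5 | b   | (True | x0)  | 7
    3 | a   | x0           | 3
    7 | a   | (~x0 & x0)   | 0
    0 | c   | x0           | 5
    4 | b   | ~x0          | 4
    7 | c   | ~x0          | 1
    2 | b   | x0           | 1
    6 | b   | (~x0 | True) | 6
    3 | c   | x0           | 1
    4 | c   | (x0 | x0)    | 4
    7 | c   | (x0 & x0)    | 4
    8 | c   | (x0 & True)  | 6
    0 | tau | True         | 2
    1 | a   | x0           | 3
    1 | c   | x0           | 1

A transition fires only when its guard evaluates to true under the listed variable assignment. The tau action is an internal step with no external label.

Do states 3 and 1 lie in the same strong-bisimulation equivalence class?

Bisimulation quotient by refinement:
  round 0: {{0,1,2,3,4,5,6,7,8}}
  round 1: {{0},{1,2,3,8},{4,5,6},{7}}
  round 2: {{0},{1,2,3,8},{4,6},{5},{7}}
Fixed point at round 3; 5 class(es).
[3]={1,2,3,8}  [1]={1,2,3,8}

Answer: BISIMILAR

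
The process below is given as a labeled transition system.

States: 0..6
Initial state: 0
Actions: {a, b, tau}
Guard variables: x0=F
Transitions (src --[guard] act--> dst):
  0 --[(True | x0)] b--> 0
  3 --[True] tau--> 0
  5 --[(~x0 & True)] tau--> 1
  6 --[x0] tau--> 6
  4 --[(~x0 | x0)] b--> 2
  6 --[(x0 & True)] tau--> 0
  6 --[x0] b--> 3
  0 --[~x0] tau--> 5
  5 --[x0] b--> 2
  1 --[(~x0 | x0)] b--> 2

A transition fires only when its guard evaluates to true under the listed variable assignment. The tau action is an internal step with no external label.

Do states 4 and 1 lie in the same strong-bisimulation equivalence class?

Refine partition for ~:
  round 0: {{0,1,2,3,4,5,6}}
  round 1: {{0},{1,4},{2,6},{3,5}}
  round 2: {{0},{1,4},{2,6},{3},{5}}
5 equivalence class(es) (converged in 3)
4∈{1,4}, 1∈{1,4}

Answer: BISIMILAR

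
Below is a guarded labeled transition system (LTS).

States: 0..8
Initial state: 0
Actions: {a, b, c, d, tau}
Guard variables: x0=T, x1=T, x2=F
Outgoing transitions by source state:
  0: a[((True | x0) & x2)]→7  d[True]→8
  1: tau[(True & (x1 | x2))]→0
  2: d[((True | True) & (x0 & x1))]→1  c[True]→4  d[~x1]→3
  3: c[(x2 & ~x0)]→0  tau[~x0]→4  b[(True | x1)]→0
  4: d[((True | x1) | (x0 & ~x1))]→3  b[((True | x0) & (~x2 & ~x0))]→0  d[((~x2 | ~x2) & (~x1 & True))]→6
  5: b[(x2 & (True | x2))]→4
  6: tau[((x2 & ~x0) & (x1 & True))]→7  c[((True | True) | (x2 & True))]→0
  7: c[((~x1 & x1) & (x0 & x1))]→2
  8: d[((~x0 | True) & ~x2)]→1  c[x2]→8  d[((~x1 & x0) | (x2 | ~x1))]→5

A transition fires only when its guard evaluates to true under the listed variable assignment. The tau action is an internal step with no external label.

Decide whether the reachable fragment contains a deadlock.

Answer: DEADLOCK-FREE

Analysis:
Reach set: {0,1,8}
  0: d→8  [1 exit(s)]
  1: tau→0  [1 exit(s)]
  8: d→1  [1 exit(s)]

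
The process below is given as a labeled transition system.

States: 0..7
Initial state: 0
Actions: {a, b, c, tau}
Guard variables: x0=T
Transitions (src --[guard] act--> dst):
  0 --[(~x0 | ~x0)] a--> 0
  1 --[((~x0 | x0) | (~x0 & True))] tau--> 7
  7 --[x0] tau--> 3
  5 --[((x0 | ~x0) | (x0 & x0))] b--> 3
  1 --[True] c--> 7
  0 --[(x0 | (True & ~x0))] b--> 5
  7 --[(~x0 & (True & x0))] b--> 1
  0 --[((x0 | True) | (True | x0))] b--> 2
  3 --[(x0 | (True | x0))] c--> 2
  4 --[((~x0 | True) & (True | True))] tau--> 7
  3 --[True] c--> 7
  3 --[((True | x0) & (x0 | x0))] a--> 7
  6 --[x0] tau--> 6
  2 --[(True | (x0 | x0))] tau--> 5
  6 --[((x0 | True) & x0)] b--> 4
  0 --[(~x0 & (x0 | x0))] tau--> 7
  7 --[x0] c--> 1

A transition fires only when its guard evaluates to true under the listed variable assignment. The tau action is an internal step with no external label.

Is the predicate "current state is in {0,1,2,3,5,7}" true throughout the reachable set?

Answer: INVARIANT HOLDS

Trace:
Allowed set {0,1,2,3,5,7}
R = {0,1,2,3,5,7}
  0: safe
  1: safe
  2: safe
  3: safe
  5: safe
  7: safe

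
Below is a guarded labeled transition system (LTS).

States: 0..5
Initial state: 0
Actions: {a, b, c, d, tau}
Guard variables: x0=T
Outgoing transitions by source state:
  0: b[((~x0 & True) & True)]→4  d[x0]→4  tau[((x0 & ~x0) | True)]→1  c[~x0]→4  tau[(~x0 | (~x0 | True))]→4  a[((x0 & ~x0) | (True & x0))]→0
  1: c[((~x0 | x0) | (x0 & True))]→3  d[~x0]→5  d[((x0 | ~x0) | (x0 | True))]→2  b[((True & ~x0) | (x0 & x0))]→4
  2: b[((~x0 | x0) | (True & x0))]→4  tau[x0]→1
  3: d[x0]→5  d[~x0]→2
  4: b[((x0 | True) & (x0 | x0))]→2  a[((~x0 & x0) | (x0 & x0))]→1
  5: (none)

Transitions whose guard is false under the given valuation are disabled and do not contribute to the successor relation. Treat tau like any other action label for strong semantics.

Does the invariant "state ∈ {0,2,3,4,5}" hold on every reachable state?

Answer: INVARIANT VIOLATED at state 1

Trace:
Inv-set: {0,2,3,4,5}
R = {0,1,2,3,4,5}
  0: ✓
  1: VIOLATES
  2: ✓
  3: ✓
  4: ✓
  5: ✓
witness against invariant: tau → 1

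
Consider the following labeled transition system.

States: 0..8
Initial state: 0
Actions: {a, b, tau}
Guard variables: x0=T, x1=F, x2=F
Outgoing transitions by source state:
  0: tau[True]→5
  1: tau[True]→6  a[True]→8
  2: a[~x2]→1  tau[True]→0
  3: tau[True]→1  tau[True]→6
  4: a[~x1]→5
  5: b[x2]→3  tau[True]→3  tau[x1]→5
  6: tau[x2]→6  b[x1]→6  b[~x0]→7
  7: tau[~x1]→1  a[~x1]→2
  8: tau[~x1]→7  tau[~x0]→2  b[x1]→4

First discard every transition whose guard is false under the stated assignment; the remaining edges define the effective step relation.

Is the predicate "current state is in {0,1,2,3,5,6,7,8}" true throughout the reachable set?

Inv-set: {0,1,2,3,5,6,7,8}
Reachable = {0,1,2,3,5,6,7,8}
  0: ok
  1: ok
  2: ok
  3: ok
  5: ok
  6: ok
  7: ok
  8: ok

Answer: INVARIANT HOLDS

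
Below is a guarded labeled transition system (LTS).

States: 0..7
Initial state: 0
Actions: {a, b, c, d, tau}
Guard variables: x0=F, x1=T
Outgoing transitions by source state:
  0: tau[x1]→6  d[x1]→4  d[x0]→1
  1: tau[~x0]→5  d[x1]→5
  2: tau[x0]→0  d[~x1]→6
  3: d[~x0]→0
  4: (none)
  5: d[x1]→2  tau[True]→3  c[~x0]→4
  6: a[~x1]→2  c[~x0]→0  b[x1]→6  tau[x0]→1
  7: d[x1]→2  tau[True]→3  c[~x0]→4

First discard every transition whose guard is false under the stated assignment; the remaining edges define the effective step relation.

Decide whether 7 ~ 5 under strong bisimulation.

Compute ~ classes (split until stable):
  round 0: {{0,1,2,3,4,5,6,7}}
  round 1: {{0,1},{2,4},{3},{5,7},{6}}
  round 2: {{0},{1},{2,4},{3},{5,7},{6}}
6 equivalence class(es) (converged in 3)
7∈{5,7}, 5∈{5,7}

Answer: BISIMILAR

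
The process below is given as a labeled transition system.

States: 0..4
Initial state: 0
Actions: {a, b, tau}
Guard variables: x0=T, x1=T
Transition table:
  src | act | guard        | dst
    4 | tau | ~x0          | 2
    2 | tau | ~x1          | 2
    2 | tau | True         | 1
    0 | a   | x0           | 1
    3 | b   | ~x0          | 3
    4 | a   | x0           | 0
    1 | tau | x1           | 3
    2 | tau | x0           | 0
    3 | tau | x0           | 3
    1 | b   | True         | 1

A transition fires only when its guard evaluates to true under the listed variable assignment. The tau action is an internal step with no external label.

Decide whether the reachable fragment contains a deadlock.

Reach set: {0,1,3}
  0: a→1  [deg 1]
  1: b→1  tau→3  [deg 2]
  3: tau→3  [deg 1]

Answer: DEADLOCK-FREE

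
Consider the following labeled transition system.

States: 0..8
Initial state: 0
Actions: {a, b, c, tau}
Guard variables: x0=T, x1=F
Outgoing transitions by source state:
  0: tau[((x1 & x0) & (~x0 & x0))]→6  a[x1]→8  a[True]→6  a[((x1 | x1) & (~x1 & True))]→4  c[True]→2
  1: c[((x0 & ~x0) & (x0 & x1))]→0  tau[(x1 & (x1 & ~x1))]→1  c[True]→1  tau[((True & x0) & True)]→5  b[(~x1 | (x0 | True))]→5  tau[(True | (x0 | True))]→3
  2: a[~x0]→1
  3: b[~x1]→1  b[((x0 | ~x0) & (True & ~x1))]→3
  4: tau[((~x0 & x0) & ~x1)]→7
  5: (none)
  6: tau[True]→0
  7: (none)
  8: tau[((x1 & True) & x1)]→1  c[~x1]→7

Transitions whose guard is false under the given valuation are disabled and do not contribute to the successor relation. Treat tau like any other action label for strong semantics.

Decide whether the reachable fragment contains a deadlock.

Reachable = {0,2,6}
  0: a→6  c→2  [2 out]
  2: ∅  [deadlock]
  6: tau→0  [1 out]
trace reaching 2: c

Answer: DEADLOCK at state 2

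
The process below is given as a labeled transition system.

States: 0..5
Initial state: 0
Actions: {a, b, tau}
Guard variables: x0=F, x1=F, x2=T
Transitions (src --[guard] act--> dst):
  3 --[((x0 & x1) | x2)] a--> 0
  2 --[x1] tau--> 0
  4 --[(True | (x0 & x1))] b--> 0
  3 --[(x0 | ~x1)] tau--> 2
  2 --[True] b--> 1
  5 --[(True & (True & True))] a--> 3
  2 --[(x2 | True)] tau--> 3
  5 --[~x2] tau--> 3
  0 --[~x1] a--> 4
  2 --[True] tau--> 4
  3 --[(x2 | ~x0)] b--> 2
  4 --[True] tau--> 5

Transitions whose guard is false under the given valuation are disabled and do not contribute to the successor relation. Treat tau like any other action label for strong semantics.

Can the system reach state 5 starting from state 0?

Answer: REACHABLE

Trace:
After dropping false guards: 10 live edges.
Layer 0: {0}
Layer 1: {4}  now seen {0,4}
Layer 2: {5}  now seen {0,4,5}
Layer 3: {3}  now seen {0,3,4,5}
Layer 4: {2}  now seen {0,2,3,4,5}
Layer 5: {1}  now seen {0,1,2,3,4,5}
R = {0,1,2,3,4,5}
trace reaching 5: a·tau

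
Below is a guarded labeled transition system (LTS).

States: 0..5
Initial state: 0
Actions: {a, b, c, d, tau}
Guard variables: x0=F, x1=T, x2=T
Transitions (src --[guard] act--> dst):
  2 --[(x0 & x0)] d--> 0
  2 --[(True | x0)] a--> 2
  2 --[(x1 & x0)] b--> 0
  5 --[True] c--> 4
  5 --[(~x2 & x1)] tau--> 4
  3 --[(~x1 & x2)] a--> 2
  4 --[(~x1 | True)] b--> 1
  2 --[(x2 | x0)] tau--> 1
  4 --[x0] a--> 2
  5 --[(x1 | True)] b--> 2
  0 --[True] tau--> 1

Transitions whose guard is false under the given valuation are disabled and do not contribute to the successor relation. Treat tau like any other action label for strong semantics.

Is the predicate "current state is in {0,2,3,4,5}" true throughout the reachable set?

Answer: INVARIANT VIOLATED at state 1

Trace:
Safe = {0,2,3,4,5}
R = {0,1}
  0: ok
  1: VIOLATES
reach 1 via tau — violates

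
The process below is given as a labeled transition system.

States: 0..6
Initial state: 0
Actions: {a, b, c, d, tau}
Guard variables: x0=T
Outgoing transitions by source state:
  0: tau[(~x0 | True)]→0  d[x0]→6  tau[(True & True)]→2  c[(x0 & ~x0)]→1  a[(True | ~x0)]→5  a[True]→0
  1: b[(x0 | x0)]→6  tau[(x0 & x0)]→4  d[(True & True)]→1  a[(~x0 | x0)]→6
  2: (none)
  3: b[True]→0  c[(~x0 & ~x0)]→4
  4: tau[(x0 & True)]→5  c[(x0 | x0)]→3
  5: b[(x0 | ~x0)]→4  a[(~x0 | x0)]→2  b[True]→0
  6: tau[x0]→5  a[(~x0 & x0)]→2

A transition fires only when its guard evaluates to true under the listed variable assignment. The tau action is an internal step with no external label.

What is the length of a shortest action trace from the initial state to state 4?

Breadth-first toward 4:
  depth 0: {0}
  depth 1: {2,5,6}
  depth 2: {4}
depth(4)=2, e.g. a·b

Answer: 2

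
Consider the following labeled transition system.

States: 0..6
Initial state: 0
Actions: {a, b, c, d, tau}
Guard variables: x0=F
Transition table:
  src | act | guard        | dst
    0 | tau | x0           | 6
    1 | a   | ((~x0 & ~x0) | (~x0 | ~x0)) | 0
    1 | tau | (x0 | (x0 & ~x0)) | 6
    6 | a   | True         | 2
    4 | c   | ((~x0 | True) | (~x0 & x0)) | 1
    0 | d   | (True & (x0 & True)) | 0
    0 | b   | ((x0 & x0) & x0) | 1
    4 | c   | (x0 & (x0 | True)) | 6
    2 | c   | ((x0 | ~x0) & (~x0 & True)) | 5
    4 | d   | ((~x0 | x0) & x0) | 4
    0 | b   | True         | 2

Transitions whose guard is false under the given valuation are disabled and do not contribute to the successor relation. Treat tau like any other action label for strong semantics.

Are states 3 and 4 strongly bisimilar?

Answer: NOT BISIMILAR

Trace:
Compute ~ classes (split until stable):
  π0 = {{0,1,2,3,4,5,6}}
  π1 = {{0},{1,6},{2,4},{3,5}}
  π2 = {{0},{1},{2},{3,5},{4},{6}}
Fixed point at round 3; 6 class(es).
[3]={3,5}  [4]={4}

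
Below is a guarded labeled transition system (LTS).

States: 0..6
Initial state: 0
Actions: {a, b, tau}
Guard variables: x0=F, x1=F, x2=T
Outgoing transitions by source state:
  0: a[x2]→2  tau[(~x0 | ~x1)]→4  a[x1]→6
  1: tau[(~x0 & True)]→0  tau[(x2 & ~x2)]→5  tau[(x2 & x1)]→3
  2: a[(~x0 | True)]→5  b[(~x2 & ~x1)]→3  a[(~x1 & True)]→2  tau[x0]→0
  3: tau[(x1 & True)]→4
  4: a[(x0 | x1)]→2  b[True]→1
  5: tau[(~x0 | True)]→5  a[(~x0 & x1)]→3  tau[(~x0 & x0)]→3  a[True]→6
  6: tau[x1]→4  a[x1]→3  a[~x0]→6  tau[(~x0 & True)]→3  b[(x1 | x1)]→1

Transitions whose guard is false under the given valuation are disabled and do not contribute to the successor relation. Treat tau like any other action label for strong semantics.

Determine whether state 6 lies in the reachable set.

Answer: REACHABLE

Analysis:
After dropping false guards: 10 live edges.
depth 0: {0}
depth 1: {2,4}  total {0,2,4}
depth 2: {1,5}  total {0,1,2,4,5}
depth 3: {6}  total {0,1,2,4,5,6}
depth 4: {3}  total {0,1,2,3,4,5,6}
R = {0,1,2,3,4,5,6}
trace reaching 6: a·a·a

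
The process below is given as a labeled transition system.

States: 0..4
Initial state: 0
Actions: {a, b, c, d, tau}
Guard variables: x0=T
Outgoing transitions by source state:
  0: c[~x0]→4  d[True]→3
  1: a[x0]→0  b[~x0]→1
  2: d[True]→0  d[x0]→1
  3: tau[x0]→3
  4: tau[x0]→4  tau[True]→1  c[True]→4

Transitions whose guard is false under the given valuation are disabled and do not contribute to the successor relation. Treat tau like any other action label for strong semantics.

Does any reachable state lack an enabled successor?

Answer: DEADLOCK-FREE

Analysis:
R = {0,3}
  0: d→3  [1 out]
  3: tau→3  [1 out]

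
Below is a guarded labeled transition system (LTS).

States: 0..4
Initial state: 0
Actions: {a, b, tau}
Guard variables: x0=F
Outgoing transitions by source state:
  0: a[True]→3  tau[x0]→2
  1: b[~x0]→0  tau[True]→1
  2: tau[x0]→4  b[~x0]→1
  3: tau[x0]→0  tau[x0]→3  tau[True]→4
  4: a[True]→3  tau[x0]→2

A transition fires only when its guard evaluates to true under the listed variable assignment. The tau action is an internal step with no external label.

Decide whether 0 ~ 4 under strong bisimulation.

Bisimulation quotient by refinement:
  π0 = {{0,1,2,3,4}}
  π1 = {{0,4},{1},{2},{3}}
Fixed point at round 2; 4 class(es).
[0]={0,4}  [4]={0,4}

Answer: BISIMILAR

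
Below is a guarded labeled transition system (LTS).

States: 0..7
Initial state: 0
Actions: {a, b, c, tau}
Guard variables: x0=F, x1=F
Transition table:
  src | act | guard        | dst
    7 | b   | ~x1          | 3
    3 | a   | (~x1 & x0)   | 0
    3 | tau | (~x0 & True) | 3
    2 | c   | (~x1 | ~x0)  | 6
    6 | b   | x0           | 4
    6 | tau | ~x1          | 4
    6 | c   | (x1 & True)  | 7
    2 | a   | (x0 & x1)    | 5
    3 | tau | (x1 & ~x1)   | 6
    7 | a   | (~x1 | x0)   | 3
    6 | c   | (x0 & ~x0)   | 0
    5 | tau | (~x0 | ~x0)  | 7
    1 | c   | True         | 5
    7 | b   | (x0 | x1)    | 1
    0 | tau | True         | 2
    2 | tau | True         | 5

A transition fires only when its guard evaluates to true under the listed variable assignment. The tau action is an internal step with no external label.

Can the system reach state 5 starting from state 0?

9 transition(s) survive guard evaluation.
depth 0: {0}
depth 1: {2}  total {0,2}
depth 2: {5,6}  total {0,2,5,6}
depth 3: {4,7}  total {0,2,4,5,6,7}
depth 4: {3}  total {0,2,3,4,5,6,7}
R = {0,2,3,4,5,6,7}
trace reaching 5: tau·tau

Answer: REACHABLE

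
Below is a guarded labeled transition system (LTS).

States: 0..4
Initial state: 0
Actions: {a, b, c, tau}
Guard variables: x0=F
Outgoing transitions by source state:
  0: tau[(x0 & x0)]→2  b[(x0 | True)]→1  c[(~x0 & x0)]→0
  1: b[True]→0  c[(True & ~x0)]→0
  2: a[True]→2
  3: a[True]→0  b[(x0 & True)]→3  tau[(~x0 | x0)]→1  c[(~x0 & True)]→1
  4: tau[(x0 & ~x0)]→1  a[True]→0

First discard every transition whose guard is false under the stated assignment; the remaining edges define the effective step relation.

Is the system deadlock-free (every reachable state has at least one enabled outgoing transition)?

Answer: DEADLOCK-FREE

Analysis:
Reach set: {0,1}
  0: b→1  [1 exit(s)]
  1: b→0  c→0  [2 exit(s)]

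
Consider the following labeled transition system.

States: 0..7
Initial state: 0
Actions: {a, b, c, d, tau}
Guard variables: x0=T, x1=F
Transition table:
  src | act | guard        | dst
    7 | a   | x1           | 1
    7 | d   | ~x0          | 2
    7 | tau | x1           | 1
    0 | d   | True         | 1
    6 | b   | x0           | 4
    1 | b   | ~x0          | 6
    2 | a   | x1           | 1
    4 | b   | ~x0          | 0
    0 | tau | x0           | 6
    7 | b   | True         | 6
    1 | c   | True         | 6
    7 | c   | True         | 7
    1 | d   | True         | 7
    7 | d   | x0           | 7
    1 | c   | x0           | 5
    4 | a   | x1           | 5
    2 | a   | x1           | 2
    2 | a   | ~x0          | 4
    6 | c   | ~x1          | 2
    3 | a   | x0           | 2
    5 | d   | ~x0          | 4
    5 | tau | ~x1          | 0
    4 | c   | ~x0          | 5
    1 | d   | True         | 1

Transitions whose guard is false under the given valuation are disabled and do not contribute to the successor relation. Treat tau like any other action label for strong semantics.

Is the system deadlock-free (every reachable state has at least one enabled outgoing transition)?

Reach set: {0,1,2,4,5,6,7}
  0: d→1  tau→6  [2 exit(s)]
  1: c→5  c→6  d→1  d→7  [4 exit(s)]
  2: ∅  [STUCK]
  4: ∅  [STUCK]
  5: tau→0  [1 exit(s)]
  6: b→4  c→2  [2 exit(s)]
  7: b→6  c→7  d→7  [3 exit(s)]
trace reaching 2: tau·c

Answer: DEADLOCK at state 2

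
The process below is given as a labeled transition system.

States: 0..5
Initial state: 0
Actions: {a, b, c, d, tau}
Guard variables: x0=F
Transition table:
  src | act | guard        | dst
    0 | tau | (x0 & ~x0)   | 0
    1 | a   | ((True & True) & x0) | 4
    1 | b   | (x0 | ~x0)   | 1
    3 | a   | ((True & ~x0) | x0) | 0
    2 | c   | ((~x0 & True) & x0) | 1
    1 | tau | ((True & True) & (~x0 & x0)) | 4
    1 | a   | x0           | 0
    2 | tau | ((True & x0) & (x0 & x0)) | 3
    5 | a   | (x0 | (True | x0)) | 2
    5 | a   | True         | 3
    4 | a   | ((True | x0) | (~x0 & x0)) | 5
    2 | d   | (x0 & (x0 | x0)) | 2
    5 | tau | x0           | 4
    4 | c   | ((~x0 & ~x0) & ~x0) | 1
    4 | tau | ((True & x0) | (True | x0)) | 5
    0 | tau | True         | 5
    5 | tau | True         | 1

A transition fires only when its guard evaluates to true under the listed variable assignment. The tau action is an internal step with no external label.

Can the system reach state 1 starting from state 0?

9 transition(s) survive guard evaluation.
Layer 0: {0}
Layer 1: {5}  cumulative {0,5}
Layer 2: {1,2,3}  cumulative {0,1,2,3,5}
Reachable = {0,1,2,3,5}
trace reaching 1: tau·tau

Answer: REACHABLE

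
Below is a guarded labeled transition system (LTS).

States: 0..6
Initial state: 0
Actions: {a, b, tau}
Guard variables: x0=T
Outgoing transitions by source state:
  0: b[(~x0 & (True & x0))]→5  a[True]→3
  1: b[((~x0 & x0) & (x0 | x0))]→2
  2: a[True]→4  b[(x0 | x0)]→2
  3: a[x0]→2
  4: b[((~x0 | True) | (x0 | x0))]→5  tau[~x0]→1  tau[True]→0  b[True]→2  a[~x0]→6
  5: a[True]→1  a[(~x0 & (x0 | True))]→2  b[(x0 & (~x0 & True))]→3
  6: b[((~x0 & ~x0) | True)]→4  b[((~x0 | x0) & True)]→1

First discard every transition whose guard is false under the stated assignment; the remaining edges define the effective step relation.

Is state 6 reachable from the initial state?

10 transition(s) survive guard evaluation.
depth 0: {0}
depth 1: {3}  now seen {0,3}
depth 2: {2}  now seen {0,2,3}
depth 3: {4}  now seen {0,2,3,4}
depth 4: {5}  now seen {0,2,3,4,5}
depth 5: {1}  now seen {0,1,2,3,4,5}
Reach set: {0,1,2,3,4,5}

Answer: UNREACHABLE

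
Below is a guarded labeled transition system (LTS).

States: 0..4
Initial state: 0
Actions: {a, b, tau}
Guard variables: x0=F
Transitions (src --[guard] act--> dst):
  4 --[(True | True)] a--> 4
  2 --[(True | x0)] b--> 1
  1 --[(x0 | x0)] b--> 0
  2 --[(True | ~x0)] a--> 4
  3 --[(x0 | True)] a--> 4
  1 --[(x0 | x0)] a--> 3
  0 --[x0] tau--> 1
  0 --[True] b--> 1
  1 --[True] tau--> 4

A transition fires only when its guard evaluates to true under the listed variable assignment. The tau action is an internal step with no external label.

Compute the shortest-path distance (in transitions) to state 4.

BFS to 4:
  Layer 0: {0}
  Layer 1: {1}
  Layer 2: {4}
4 enters at depth 2; path b·tau

Answer: 2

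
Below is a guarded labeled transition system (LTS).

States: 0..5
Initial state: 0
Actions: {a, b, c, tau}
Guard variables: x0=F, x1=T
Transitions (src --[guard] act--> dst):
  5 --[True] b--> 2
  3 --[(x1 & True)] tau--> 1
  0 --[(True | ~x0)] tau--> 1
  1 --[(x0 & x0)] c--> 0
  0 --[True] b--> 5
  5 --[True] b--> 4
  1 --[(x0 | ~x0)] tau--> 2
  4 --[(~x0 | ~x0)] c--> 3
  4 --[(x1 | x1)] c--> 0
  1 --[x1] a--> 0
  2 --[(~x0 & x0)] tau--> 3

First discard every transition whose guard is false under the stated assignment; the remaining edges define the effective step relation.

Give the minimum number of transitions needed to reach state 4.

Answer: 2

Trace:
Breadth-first toward 4:
  depth 0: {0}
  depth 1: {1,5}
  depth 2: {2,4}
4 enters at depth 2; path b·b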